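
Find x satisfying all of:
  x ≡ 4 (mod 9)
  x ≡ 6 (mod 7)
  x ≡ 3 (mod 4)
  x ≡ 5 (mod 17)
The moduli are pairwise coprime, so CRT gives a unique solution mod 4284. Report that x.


Product of moduli M = 9 · 7 · 4 · 17 = 4284.
Merge one congruence at a time:
  Start: x ≡ 4 (mod 9).
  Combine with x ≡ 6 (mod 7); new modulus lcm = 63.
    Write x = 4 + 9·t and substitute into x ≡ 6 (mod 7): 9·t ≡ 6 − 4 = 2 (mod 7).
    Reduce coefficients mod 7: 2·t ≡ 2 (mod 7).
    The inverse of 2 mod 7 is 4 (since 2·4 = 8 = 1·7 + 1), so t ≡ 4·2 = 8 ≡ 1 (mod 7).
    Then x = 4 + 9·1 = 13, valid modulo lcm(9, 7) = 63: x ≡ 13 (mod 63).
  Combine with x ≡ 3 (mod 4); new modulus lcm = 252.
    Write x = 13 + 63·t and substitute into x ≡ 3 (mod 4): 63·t ≡ 3 − 13 = -10 (mod 4).
    Reduce coefficients mod 4: 3·t ≡ 2 (mod 4).
    The inverse of 3 mod 4 is 3 (since 3·3 = 9 = 2·4 + 1), so t ≡ 3·2 = 6 ≡ 2 (mod 4).
    Then x = 13 + 63·2 = 139, valid modulo lcm(63, 4) = 252: x ≡ 139 (mod 252).
  Combine with x ≡ 5 (mod 17); new modulus lcm = 4284.
    Write x = 139 + 252·t and substitute into x ≡ 5 (mod 17): 252·t ≡ 5 − 139 = -134 (mod 17).
    Reduce coefficients mod 17: 14·t ≡ 2 (mod 17).
    The inverse of 14 mod 17 is 11 (since 14·11 = 154 = 9·17 + 1), so t ≡ 11·2 = 22 ≡ 5 (mod 17).
    Then x = 139 + 252·5 = 1399, valid modulo lcm(252, 17) = 4284: x ≡ 1399 (mod 4284).
Verify against each original: 1399 mod 9 = 4, 1399 mod 7 = 6, 1399 mod 4 = 3, 1399 mod 17 = 5.

x ≡ 1399 (mod 4284).


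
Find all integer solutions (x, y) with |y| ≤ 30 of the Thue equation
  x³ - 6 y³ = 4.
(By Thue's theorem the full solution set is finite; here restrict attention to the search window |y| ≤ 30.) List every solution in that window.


The equation is x³ - 6y³ = 4. For fixed y, x³ = 6·y³ + 4, so a solution requires the RHS to be a perfect cube.
Strategy: iterate y from -30 to 30, compute RHS = 6·y³ + 4, and check whether it is a (positive or negative) perfect cube.
Check small values of y:
  y = 0: RHS = 4 is not a perfect cube.
  y = 1: RHS = 10 is not a perfect cube.
  y = -1: RHS = -2 is not a perfect cube.
  y = 2: RHS = 52 is not a perfect cube.
  y = -2: RHS = -44 is not a perfect cube.
  y = 3: RHS = 166 is not a perfect cube.
  y = -3: RHS = -158 is not a perfect cube.
Continuing the search up to |y| = 30 finds no solutions either.
No (x, y) in the scanned range satisfies the equation.

No integer solutions with |y| ≤ 30.


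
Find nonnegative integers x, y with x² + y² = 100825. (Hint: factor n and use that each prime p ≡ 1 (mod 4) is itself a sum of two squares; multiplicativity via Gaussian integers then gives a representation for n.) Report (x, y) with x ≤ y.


Step 1: Factor n = 100825 = 5^2 · 37 · 109.
Step 2: Check the mod-4 condition on each prime factor: 5 ≡ 1 (mod 4), exponent 2; 37 ≡ 1 (mod 4), exponent 1; 109 ≡ 1 (mod 4), exponent 1.
All primes ≡ 3 (mod 4) appear to even exponent (or don't appear), so by the two-squares theorem n IS expressible as a sum of two squares.
Step 3: Build a representation. Group n = k² · m with k = 5 and m = 37 · 109 = 4033 (a product of primes ≡ 1 (mod 4)); a representation of m scales to one of n via (k·x)² + (k·y)² = k²(x² + y²). Each prime p ≡ 1 (mod 4) is itself a sum of two squares; find a² by testing p − a² for a perfect square:
  37: 37 − 1² = 36 = 6² ⇒ 37 = 1² + 6².
  109: 109 − 1² = 108, 109 − 2² = 105, 109 − 3² = 100 = 10² ⇒ 109 = 3² + 10².
  Combine using the Brahmagupta–Fibonacci identity (a² + b²)(c² + d²) = (ac − bd)² + (ad + bc)² = (ac + bd)² + (ad − bc)²:
  37 · 109 = 4033: from (1² + 6²)(3² + 10²), take (1·3 − 6·10, 1·10 + 6·3) = (3 − 60, 10 + 18) = (-57, 28); dropping signs (only squares matter) gives (57, 28); check 57² + 28² = 3249 + 784 = 4033 ✓.
  Scale by k = 5: (5·57, 5·28) = (285, 140).
Step 4: Order so x ≤ y and verify: 140² + 285² = 19600 + 81225 = 100825 = n. ✓

n = 100825 = 140² + 285² (one valid representation with x ≤ y).


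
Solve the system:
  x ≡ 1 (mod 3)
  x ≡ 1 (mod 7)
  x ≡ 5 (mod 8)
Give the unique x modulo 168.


Moduli 3, 7, 8 are pairwise coprime; by CRT there is a unique solution modulo M = 3 · 7 · 8 = 168.
Solve pairwise, accumulating the modulus:
  Start with x ≡ 1 (mod 3).
  Combine with x ≡ 1 (mod 7): since gcd(3, 7) = 1, we get a unique residue mod 21.
    Write x = 1 + 3·t and substitute into x ≡ 1 (mod 7): 3·t ≡ 1 − 1 = 0 (mod 7).
    The inverse of 3 mod 7 is 5 (since 3·5 = 15 = 2·7 + 1), so t ≡ 5·0 = 0 ≡ 0 (mod 7).
    Then x = 1 + 3·0 = 1, valid modulo lcm(3, 7) = 21: x ≡ 1 (mod 21).
  Combine with x ≡ 5 (mod 8): since gcd(21, 8) = 1, we get a unique residue mod 168.
    Write x = 1 + 21·t and substitute into x ≡ 5 (mod 8): 21·t ≡ 5 − 1 = 4 (mod 8).
    Reduce coefficients mod 8: 5·t ≡ 4 (mod 8).
    The inverse of 5 mod 8 is 5 (since 5·5 = 25 = 3·8 + 1), so t ≡ 5·4 = 20 ≡ 4 (mod 8).
    Then x = 1 + 21·4 = 85, valid modulo lcm(21, 8) = 168: x ≡ 85 (mod 168).
Verify: 85 mod 3 = 1 ✓, 85 mod 7 = 1 ✓, 85 mod 8 = 5 ✓.

x ≡ 85 (mod 168).


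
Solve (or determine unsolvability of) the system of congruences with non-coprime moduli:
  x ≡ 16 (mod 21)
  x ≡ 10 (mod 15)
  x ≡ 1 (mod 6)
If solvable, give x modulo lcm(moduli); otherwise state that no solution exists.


Moduli 21, 15, 6 are not pairwise coprime, so CRT works modulo lcm(m_i) when all pairwise compatibility conditions hold.
Pairwise compatibility: gcd(m_i, m_j) must divide a_i - a_j for every pair.
Merge one congruence at a time:
  Start: x ≡ 16 (mod 21).
  Combine with x ≡ 10 (mod 15): gcd(21, 15) = 3; 10 - 16 = -6, which IS divisible by 3, so compatible.
    Write x = 16 + 21·t and substitute into x ≡ 10 (mod 15): 21·t ≡ 10 − 16 = -6 (mod 15).
    Divide the congruence (and modulus) by g = 3: 7·t ≡ -2 (mod 5).
    Reduce coefficients mod 5: 2·t ≡ 3 (mod 5).
    The inverse of 2 mod 5 is 3 (since 2·3 = 6 = 1·5 + 1), so t ≡ 3·3 = 9 ≡ 4 (mod 5).
    Then x = 16 + 21·4 = 100, valid modulo lcm(21, 15) = 105: x ≡ 100 (mod 105).
  Combine with x ≡ 1 (mod 6): gcd(105, 6) = 3; 1 - 100 = -99, which IS divisible by 3, so compatible.
    Write x = 100 + 105·t and substitute into x ≡ 1 (mod 6): 105·t ≡ 1 − 100 = -99 (mod 6).
    Divide the congruence (and modulus) by g = 3: 35·t ≡ -33 (mod 2).
    Reduce coefficients mod 2: 1·t ≡ 1 (mod 2).
    So t ≡ 1 (mod 2).
    Then x = 100 + 105·1 = 205, valid modulo lcm(105, 6) = 210: x ≡ 205 (mod 210).
Verify: 205 mod 21 = 16, 205 mod 15 = 10, 205 mod 6 = 1.

x ≡ 205 (mod 210).


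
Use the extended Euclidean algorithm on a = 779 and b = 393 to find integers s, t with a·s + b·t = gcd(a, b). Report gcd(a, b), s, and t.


Euclidean algorithm on (779, 393) — divide until remainder is 0:
  779 = 1 · 393 + 386
  393 = 1 · 386 + 7
  386 = 55 · 7 + 1
  7 = 7 · 1 + 0
gcd(779, 393) = 1.
Track Bezout coefficients alongside the remainders: start with r₀ = 779 = a·1 + b·0 (s = 1, t = 0) and r₁ = 393 = a·0 + b·1 (s = 0, t = 1); each new remainder r_{k+1} = r_{k-1} − q_k·r_k inherits s_{k+1} = s_{k-1} − q_k·s_k, t_{k+1} = t_{k-1} − q_k·t_k, so r_k = a·s_k + b·t_k at every step:
  q = 1: r = 386, s = 1 − 1·0 = 1, t = 0 − 1·1 = -1  (check: 779·1 + 393·(-1) = 386)
  q = 1: r = 7, s = 0 − 1·1 = -1, t = 1 − 1·(-1) = 2  (check: 779·(-1) + 393·2 = 7)
  q = 55: r = 1, s = 1 − 55·(-1) = 56, t = -1 − 55·2 = -111  (check: 779·56 + 393·(-111) = 1)
The row with r = 1 (the gcd) gives the Bezout coefficients s = 56, t = -111.
Result: 779 · (56) + 393 · (-111) = 1.

gcd(779, 393) = 1; s = 56, t = -111 (check: 779·56 + 393·(-111) = 1).


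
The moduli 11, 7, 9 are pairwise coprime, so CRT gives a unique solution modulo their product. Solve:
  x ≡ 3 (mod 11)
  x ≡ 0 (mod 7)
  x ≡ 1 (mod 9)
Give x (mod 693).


Moduli 11, 7, 9 are pairwise coprime; by CRT there is a unique solution modulo M = 11 · 7 · 9 = 693.
Solve pairwise, accumulating the modulus:
  Start with x ≡ 3 (mod 11).
  Combine with x ≡ 0 (mod 7): since gcd(11, 7) = 1, we get a unique residue mod 77.
    Write x = 3 + 11·t and substitute into x ≡ 0 (mod 7): 11·t ≡ 0 − 3 = -3 (mod 7).
    Reduce coefficients mod 7: 4·t ≡ 4 (mod 7).
    The inverse of 4 mod 7 is 2 (since 4·2 = 8 = 1·7 + 1), so t ≡ 2·4 = 8 ≡ 1 (mod 7).
    Then x = 3 + 11·1 = 14, valid modulo lcm(11, 7) = 77: x ≡ 14 (mod 77).
  Combine with x ≡ 1 (mod 9): since gcd(77, 9) = 1, we get a unique residue mod 693.
    Write x = 14 + 77·t and substitute into x ≡ 1 (mod 9): 77·t ≡ 1 − 14 = -13 (mod 9).
    Reduce coefficients mod 9: 5·t ≡ 5 (mod 9).
    The inverse of 5 mod 9 is 2 (since 5·2 = 10 = 1·9 + 1), so t ≡ 2·5 = 10 ≡ 1 (mod 9).
    Then x = 14 + 77·1 = 91, valid modulo lcm(77, 9) = 693: x ≡ 91 (mod 693).
Verify: 91 mod 11 = 3 ✓, 91 mod 7 = 0 ✓, 91 mod 9 = 1 ✓.

x ≡ 91 (mod 693).


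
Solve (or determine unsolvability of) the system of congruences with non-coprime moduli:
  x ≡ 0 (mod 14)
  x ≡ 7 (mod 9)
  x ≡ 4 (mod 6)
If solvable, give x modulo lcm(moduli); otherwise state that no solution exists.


Moduli 14, 9, 6 are not pairwise coprime, so CRT works modulo lcm(m_i) when all pairwise compatibility conditions hold.
Pairwise compatibility: gcd(m_i, m_j) must divide a_i - a_j for every pair.
Merge one congruence at a time:
  Start: x ≡ 0 (mod 14).
  Combine with x ≡ 7 (mod 9): gcd(14, 9) = 1; 7 - 0 = 7, which IS divisible by 1, so compatible.
    Write x = 0 + 14·t and substitute into x ≡ 7 (mod 9): 14·t ≡ 7 − 0 = 7 (mod 9).
    Reduce coefficients mod 9: 5·t ≡ 7 (mod 9).
    The inverse of 5 mod 9 is 2 (since 5·2 = 10 = 1·9 + 1), so t ≡ 2·7 = 14 ≡ 5 (mod 9).
    Then x = 0 + 14·5 = 70, valid modulo lcm(14, 9) = 126: x ≡ 70 (mod 126).
  Combine with x ≡ 4 (mod 6): gcd(126, 6) = 6; 4 - 70 = -66, which IS divisible by 6, so compatible.
    Write x = 70 + 126·t and substitute into x ≡ 4 (mod 6): 126·t ≡ 4 − 70 = -66 (mod 6).
    Divide the congruence (and modulus) by g = 6: 21·t ≡ -11 (mod 1).
    Modulo 1 every t works; take t = 0.
    Then x = 70 + 126·0 = 70, valid modulo lcm(126, 6) = 126: x ≡ 70 (mod 126).
Verify: 70 mod 14 = 0, 70 mod 9 = 7, 70 mod 6 = 4.

x ≡ 70 (mod 126).


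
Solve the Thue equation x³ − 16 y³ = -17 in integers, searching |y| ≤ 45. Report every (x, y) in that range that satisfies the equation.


The equation is x³ - 16y³ = -17. For fixed y, x³ = 16·y³ − 17, so a solution requires the RHS to be a perfect cube.
Strategy: iterate y from -45 to 45, compute RHS = 16·y³ − 17, and check whether it is a (positive or negative) perfect cube.
Check small values of y:
  y = 0: RHS = -17 is not a perfect cube.
  y = 1: RHS = -1 = (-1)³ ⇒ x = -1 works.
  y = -1: RHS = -33 is not a perfect cube.
  y = 2: RHS = 111 is not a perfect cube.
  y = -2: RHS = -145 is not a perfect cube.
  y = 3: RHS = 415 is not a perfect cube.
  y = -3: RHS = -449 is not a perfect cube.
Continuing the search up to |y| = 45 finds no further solutions beyond those listed.
Collected solutions: (-1, 1).

Solutions (with |y| ≤ 45): (-1, 1).


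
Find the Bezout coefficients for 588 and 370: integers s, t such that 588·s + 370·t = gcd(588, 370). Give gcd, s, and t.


Euclidean algorithm on (588, 370) — divide until remainder is 0:
  588 = 1 · 370 + 218
  370 = 1 · 218 + 152
  218 = 1 · 152 + 66
  152 = 2 · 66 + 20
  66 = 3 · 20 + 6
  20 = 3 · 6 + 2
  6 = 3 · 2 + 0
gcd(588, 370) = 2.
Track Bezout coefficients alongside the remainders: start with r₀ = 588 = a·1 + b·0 (s = 1, t = 0) and r₁ = 370 = a·0 + b·1 (s = 0, t = 1); each new remainder r_{k+1} = r_{k-1} − q_k·r_k inherits s_{k+1} = s_{k-1} − q_k·s_k, t_{k+1} = t_{k-1} − q_k·t_k, so r_k = a·s_k + b·t_k at every step:
  q = 1: r = 218, s = 1 − 1·0 = 1, t = 0 − 1·1 = -1  (check: 588·1 + 370·(-1) = 218)
  q = 1: r = 152, s = 0 − 1·1 = -1, t = 1 − 1·(-1) = 2  (check: 588·(-1) + 370·2 = 152)
  q = 1: r = 66, s = 1 − 1·(-1) = 2, t = -1 − 1·2 = -3  (check: 588·2 + 370·(-3) = 66)
  q = 2: r = 20, s = -1 − 2·2 = -5, t = 2 − 2·(-3) = 8  (check: 588·(-5) + 370·8 = 20)
  q = 3: r = 6, s = 2 − 3·(-5) = 17, t = -3 − 3·8 = -27  (check: 588·17 + 370·(-27) = 6)
  q = 3: r = 2, s = -5 − 3·17 = -56, t = 8 − 3·(-27) = 89  (check: 588·(-56) + 370·89 = 2)
The row with r = 2 (the gcd) gives the Bezout coefficients s = -56, t = 89.
Result: 588 · (-56) + 370 · (89) = 2.

gcd(588, 370) = 2; s = -56, t = 89 (check: 588·(-56) + 370·89 = 2).


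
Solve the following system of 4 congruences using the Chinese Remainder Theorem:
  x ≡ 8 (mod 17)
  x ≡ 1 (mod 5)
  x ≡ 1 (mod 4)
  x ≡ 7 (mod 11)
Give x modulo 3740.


Product of moduli M = 17 · 5 · 4 · 11 = 3740.
Merge one congruence at a time:
  Start: x ≡ 8 (mod 17).
  Combine with x ≡ 1 (mod 5); new modulus lcm = 85.
    Write x = 8 + 17·t and substitute into x ≡ 1 (mod 5): 17·t ≡ 1 − 8 = -7 (mod 5).
    Reduce coefficients mod 5: 2·t ≡ 3 (mod 5).
    The inverse of 2 mod 5 is 3 (since 2·3 = 6 = 1·5 + 1), so t ≡ 3·3 = 9 ≡ 4 (mod 5).
    Then x = 8 + 17·4 = 76, valid modulo lcm(17, 5) = 85: x ≡ 76 (mod 85).
  Combine with x ≡ 1 (mod 4); new modulus lcm = 340.
    Write x = 76 + 85·t and substitute into x ≡ 1 (mod 4): 85·t ≡ 1 − 76 = -75 (mod 4).
    Reduce coefficients mod 4: 1·t ≡ 1 (mod 4).
    So t ≡ 1 (mod 4).
    Then x = 76 + 85·1 = 161, valid modulo lcm(85, 4) = 340: x ≡ 161 (mod 340).
  Combine with x ≡ 7 (mod 11); new modulus lcm = 3740.
    Write x = 161 + 340·t and substitute into x ≡ 7 (mod 11): 340·t ≡ 7 − 161 = -154 (mod 11).
    Reduce coefficients mod 11: 10·t ≡ 0 (mod 11).
    The inverse of 10 mod 11 is 10 (since 10·10 = 100 = 9·11 + 1), so t ≡ 10·0 = 0 ≡ 0 (mod 11).
    Then x = 161 + 340·0 = 161, valid modulo lcm(340, 11) = 3740: x ≡ 161 (mod 3740).
Verify against each original: 161 mod 17 = 8, 161 mod 5 = 1, 161 mod 4 = 1, 161 mod 11 = 7.

x ≡ 161 (mod 3740).


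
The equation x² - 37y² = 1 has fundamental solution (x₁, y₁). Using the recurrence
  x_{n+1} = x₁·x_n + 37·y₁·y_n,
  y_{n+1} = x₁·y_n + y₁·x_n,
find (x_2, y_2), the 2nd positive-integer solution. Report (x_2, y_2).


Step 1: Find the fundamental solution (x₁, y₁) of x² - 37y² = 1.
  Expand √37 as a continued fraction. a₀ = ⌊√37⌋ = 6; iterate m_{k+1} = d_k·a_k − m_k, d_{k+1} = (37 − m_{k+1}²)/d_k, a_{k+1} = ⌊(a₀ + m_{k+1})/d_{k+1}⌋ (starting m₀ = 0, d₀ = 1), with convergents p_k = a_k·p_{k-1} + p_{k-2}, q_k = a_k·q_{k-1} + q_{k-2} (p₋₁ = 1, q₋₁ = 0):
  k = 0: a₀ = 6; p₀/q₀ = 6/1; p₀² − 37·q₀² = 36 − 37 = -1.
  k = 1: m = 6, d = 1, a = ⌊(6 + 6)/1⌋ = 12; p/q = (12·6 + 1)/(12·1 + 0) = 73/12; p² − 37·q² = 5329 − 5328 = 1.
  The first convergent with p² − 37·q² = 1 gives the fundamental solution (x₁, y₁) = (73, 12).
Step 2: Apply the recurrence (x_{n+1}, y_{n+1}) = (x₁x_n + 37y₁y_n, x₁y_n + y₁x_n) repeatedly.
  From (x_1, y_1) = (73, 12): x_2 = 73·73 + 37·12·12 = 10657; y_2 = 73·12 + 12·73 = 1752.
Step 3: Verify x_2² - 37·y_2² = 113571649 - 113571648 = 1 (should be 1). ✓

(x_1, y_1) = (73, 12); (x_2, y_2) = (10657, 1752).


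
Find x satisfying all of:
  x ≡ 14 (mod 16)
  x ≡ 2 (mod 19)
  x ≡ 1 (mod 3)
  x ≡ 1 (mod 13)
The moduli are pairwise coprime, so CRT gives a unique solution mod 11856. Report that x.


Product of moduli M = 16 · 19 · 3 · 13 = 11856.
Merge one congruence at a time:
  Start: x ≡ 14 (mod 16).
  Combine with x ≡ 2 (mod 19); new modulus lcm = 304.
    Write x = 14 + 16·t and substitute into x ≡ 2 (mod 19): 16·t ≡ 2 − 14 = -12 (mod 19).
    Reduce coefficients mod 19: 16·t ≡ 7 (mod 19).
    The inverse of 16 mod 19 is 6 (since 16·6 = 96 = 5·19 + 1), so t ≡ 6·7 = 42 ≡ 4 (mod 19).
    Then x = 14 + 16·4 = 78, valid modulo lcm(16, 19) = 304: x ≡ 78 (mod 304).
  Combine with x ≡ 1 (mod 3); new modulus lcm = 912.
    Write x = 78 + 304·t and substitute into x ≡ 1 (mod 3): 304·t ≡ 1 − 78 = -77 (mod 3).
    Reduce coefficients mod 3: 1·t ≡ 1 (mod 3).
    So t ≡ 1 (mod 3).
    Then x = 78 + 304·1 = 382, valid modulo lcm(304, 3) = 912: x ≡ 382 (mod 912).
  Combine with x ≡ 1 (mod 13); new modulus lcm = 11856.
    Write x = 382 + 912·t and substitute into x ≡ 1 (mod 13): 912·t ≡ 1 − 382 = -381 (mod 13).
    Reduce coefficients mod 13: 2·t ≡ 9 (mod 13).
    The inverse of 2 mod 13 is 7 (since 2·7 = 14 = 1·13 + 1), so t ≡ 7·9 = 63 ≡ 11 (mod 13).
    Then x = 382 + 912·11 = 10414, valid modulo lcm(912, 13) = 11856: x ≡ 10414 (mod 11856).
Verify against each original: 10414 mod 16 = 14, 10414 mod 19 = 2, 10414 mod 3 = 1, 10414 mod 13 = 1.

x ≡ 10414 (mod 11856).


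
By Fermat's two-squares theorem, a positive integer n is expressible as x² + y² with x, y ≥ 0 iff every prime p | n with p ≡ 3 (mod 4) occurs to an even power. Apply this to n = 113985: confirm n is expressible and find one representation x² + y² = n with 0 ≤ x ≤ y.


Step 1: Factor n = 113985 = 3^2 · 5 · 17 · 149.
Step 2: Check the mod-4 condition on each prime factor: 3 ≡ 3 (mod 4), exponent 2 (must be even); 5 ≡ 1 (mod 4), exponent 1; 17 ≡ 1 (mod 4), exponent 1; 149 ≡ 1 (mod 4), exponent 1.
All primes ≡ 3 (mod 4) appear to even exponent (or don't appear), so by the two-squares theorem n IS expressible as a sum of two squares.
Step 3: Build a representation. Group n = k² · m with k = 3 and m = 5 · 17 · 149 = 12665 (a product of primes ≡ 1 (mod 4)); a representation of m scales to one of n via (k·x)² + (k·y)² = k²(x² + y²). Each prime p ≡ 1 (mod 4) is itself a sum of two squares; find a² by testing p − a² for a perfect square:
  5: 5 − 1² = 4 = 2² ⇒ 5 = 1² + 2².
  17: 17 − 1² = 16 = 4² ⇒ 17 = 1² + 4².
  149: 149 − 1² = 148, 149 − 2² = 145, 149 − 3² = 140, 149 − 4² = 133, 149 − 5² = 124, 149 − 6² = 113, 149 − 7² = 100 = 10² ⇒ 149 = 7² + 10².
  Combine using the Brahmagupta–Fibonacci identity (a² + b²)(c² + d²) = (ac − bd)² + (ad + bc)² = (ac + bd)² + (ad − bc)²:
  5 · 17 = 85: from (1² + 2²)(1² + 4²), take (1·1 − 2·4, 1·4 + 2·1) = (1 − 8, 4 + 2) = (-7, 6); dropping signs (only squares matter) gives (7, 6); check 7² + 6² = 49 + 36 = 85 ✓.
  85 · 149 = 12665: from (7² + 6²)(7² + 10²), take (7·7 − 6·10, 7·10 + 6·7) = (49 − 60, 70 + 42) = (-11, 112); dropping signs (only squares matter) gives (11, 112); check 11² + 112² = 121 + 12544 = 12665 ✓.
  Scale by k = 3: (3·11, 3·112) = (33, 336).
Step 4: Order so x ≤ y and verify: 33² + 336² = 1089 + 112896 = 113985 = n. ✓

n = 113985 = 33² + 336² (one valid representation with x ≤ y).


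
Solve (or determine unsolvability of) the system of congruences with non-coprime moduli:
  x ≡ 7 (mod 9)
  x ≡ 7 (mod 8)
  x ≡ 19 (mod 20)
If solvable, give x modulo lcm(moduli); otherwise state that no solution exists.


Moduli 9, 8, 20 are not pairwise coprime, so CRT works modulo lcm(m_i) when all pairwise compatibility conditions hold.
Pairwise compatibility: gcd(m_i, m_j) must divide a_i - a_j for every pair.
Merge one congruence at a time:
  Start: x ≡ 7 (mod 9).
  Combine with x ≡ 7 (mod 8): gcd(9, 8) = 1; 7 - 7 = 0, which IS divisible by 1, so compatible.
    Write x = 7 + 9·t and substitute into x ≡ 7 (mod 8): 9·t ≡ 7 − 7 = 0 (mod 8).
    Reduce coefficients mod 8: 1·t ≡ 0 (mod 8).
    So t ≡ 0 (mod 8).
    Then x = 7 + 9·0 = 7, valid modulo lcm(9, 8) = 72: x ≡ 7 (mod 72).
  Combine with x ≡ 19 (mod 20): gcd(72, 20) = 4; 19 - 7 = 12, which IS divisible by 4, so compatible.
    Write x = 7 + 72·t and substitute into x ≡ 19 (mod 20): 72·t ≡ 19 − 7 = 12 (mod 20).
    Divide the congruence (and modulus) by g = 4: 18·t ≡ 3 (mod 5).
    Reduce coefficients mod 5: 3·t ≡ 3 (mod 5).
    The inverse of 3 mod 5 is 2 (since 3·2 = 6 = 1·5 + 1), so t ≡ 2·3 = 6 ≡ 1 (mod 5).
    Then x = 7 + 72·1 = 79, valid modulo lcm(72, 20) = 360: x ≡ 79 (mod 360).
Verify: 79 mod 9 = 7, 79 mod 8 = 7, 79 mod 20 = 19.

x ≡ 79 (mod 360).


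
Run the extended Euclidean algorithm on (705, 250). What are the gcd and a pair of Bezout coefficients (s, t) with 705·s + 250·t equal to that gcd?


Euclidean algorithm on (705, 250) — divide until remainder is 0:
  705 = 2 · 250 + 205
  250 = 1 · 205 + 45
  205 = 4 · 45 + 25
  45 = 1 · 25 + 20
  25 = 1 · 20 + 5
  20 = 4 · 5 + 0
gcd(705, 250) = 5.
Track Bezout coefficients alongside the remainders: start with r₀ = 705 = a·1 + b·0 (s = 1, t = 0) and r₁ = 250 = a·0 + b·1 (s = 0, t = 1); each new remainder r_{k+1} = r_{k-1} − q_k·r_k inherits s_{k+1} = s_{k-1} − q_k·s_k, t_{k+1} = t_{k-1} − q_k·t_k, so r_k = a·s_k + b·t_k at every step:
  q = 2: r = 205, s = 1 − 2·0 = 1, t = 0 − 2·1 = -2  (check: 705·1 + 250·(-2) = 205)
  q = 1: r = 45, s = 0 − 1·1 = -1, t = 1 − 1·(-2) = 3  (check: 705·(-1) + 250·3 = 45)
  q = 4: r = 25, s = 1 − 4·(-1) = 5, t = -2 − 4·3 = -14  (check: 705·5 + 250·(-14) = 25)
  q = 1: r = 20, s = -1 − 1·5 = -6, t = 3 − 1·(-14) = 17  (check: 705·(-6) + 250·17 = 20)
  q = 1: r = 5, s = 5 − 1·(-6) = 11, t = -14 − 1·17 = -31  (check: 705·11 + 250·(-31) = 5)
The row with r = 5 (the gcd) gives the Bezout coefficients s = 11, t = -31.
Result: 705 · (11) + 250 · (-31) = 5.

gcd(705, 250) = 5; s = 11, t = -31 (check: 705·11 + 250·(-31) = 5).


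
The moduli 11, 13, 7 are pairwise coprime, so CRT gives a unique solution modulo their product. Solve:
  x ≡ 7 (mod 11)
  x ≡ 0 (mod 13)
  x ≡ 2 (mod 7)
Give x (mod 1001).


Moduli 11, 13, 7 are pairwise coprime; by CRT there is a unique solution modulo M = 11 · 13 · 7 = 1001.
Solve pairwise, accumulating the modulus:
  Start with x ≡ 7 (mod 11).
  Combine with x ≡ 0 (mod 13): since gcd(11, 13) = 1, we get a unique residue mod 143.
    Write x = 7 + 11·t and substitute into x ≡ 0 (mod 13): 11·t ≡ 0 − 7 = -7 (mod 13).
    Reduce coefficients mod 13: 11·t ≡ 6 (mod 13).
    The inverse of 11 mod 13 is 6 (since 11·6 = 66 = 5·13 + 1), so t ≡ 6·6 = 36 ≡ 10 (mod 13).
    Then x = 7 + 11·10 = 117, valid modulo lcm(11, 13) = 143: x ≡ 117 (mod 143).
  Combine with x ≡ 2 (mod 7): since gcd(143, 7) = 1, we get a unique residue mod 1001.
    Write x = 117 + 143·t and substitute into x ≡ 2 (mod 7): 143·t ≡ 2 − 117 = -115 (mod 7).
    Reduce coefficients mod 7: 3·t ≡ 4 (mod 7).
    The inverse of 3 mod 7 is 5 (since 3·5 = 15 = 2·7 + 1), so t ≡ 5·4 = 20 ≡ 6 (mod 7).
    Then x = 117 + 143·6 = 975, valid modulo lcm(143, 7) = 1001: x ≡ 975 (mod 1001).
Verify: 975 mod 11 = 7 ✓, 975 mod 13 = 0 ✓, 975 mod 7 = 2 ✓.

x ≡ 975 (mod 1001).


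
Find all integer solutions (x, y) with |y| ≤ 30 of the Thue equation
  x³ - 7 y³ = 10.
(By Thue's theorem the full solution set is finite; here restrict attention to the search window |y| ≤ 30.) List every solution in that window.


The equation is x³ - 7y³ = 10. For fixed y, x³ = 7·y³ + 10, so a solution requires the RHS to be a perfect cube.
Strategy: iterate y from -30 to 30, compute RHS = 7·y³ + 10, and check whether it is a (positive or negative) perfect cube.
Check small values of y:
  y = 0: RHS = 10 is not a perfect cube.
  y = 1: RHS = 17 is not a perfect cube.
  y = -1: RHS = 3 is not a perfect cube.
  y = 2: RHS = 66 is not a perfect cube.
  y = -2: RHS = -46 is not a perfect cube.
  y = 3: RHS = 199 is not a perfect cube.
  y = -3: RHS = -179 is not a perfect cube.
Continuing the search up to |y| = 30 finds no solutions either.
No (x, y) in the scanned range satisfies the equation.

No integer solutions with |y| ≤ 30.


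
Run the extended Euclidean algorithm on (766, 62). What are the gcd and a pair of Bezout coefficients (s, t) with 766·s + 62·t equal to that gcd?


Euclidean algorithm on (766, 62) — divide until remainder is 0:
  766 = 12 · 62 + 22
  62 = 2 · 22 + 18
  22 = 1 · 18 + 4
  18 = 4 · 4 + 2
  4 = 2 · 2 + 0
gcd(766, 62) = 2.
Track Bezout coefficients alongside the remainders: start with r₀ = 766 = a·1 + b·0 (s = 1, t = 0) and r₁ = 62 = a·0 + b·1 (s = 0, t = 1); each new remainder r_{k+1} = r_{k-1} − q_k·r_k inherits s_{k+1} = s_{k-1} − q_k·s_k, t_{k+1} = t_{k-1} − q_k·t_k, so r_k = a·s_k + b·t_k at every step:
  q = 12: r = 22, s = 1 − 12·0 = 1, t = 0 − 12·1 = -12  (check: 766·1 + 62·(-12) = 22)
  q = 2: r = 18, s = 0 − 2·1 = -2, t = 1 − 2·(-12) = 25  (check: 766·(-2) + 62·25 = 18)
  q = 1: r = 4, s = 1 − 1·(-2) = 3, t = -12 − 1·25 = -37  (check: 766·3 + 62·(-37) = 4)
  q = 4: r = 2, s = -2 − 4·3 = -14, t = 25 − 4·(-37) = 173  (check: 766·(-14) + 62·173 = 2)
The row with r = 2 (the gcd) gives the Bezout coefficients s = -14, t = 173.
Result: 766 · (-14) + 62 · (173) = 2.

gcd(766, 62) = 2; s = -14, t = 173 (check: 766·(-14) + 62·173 = 2).


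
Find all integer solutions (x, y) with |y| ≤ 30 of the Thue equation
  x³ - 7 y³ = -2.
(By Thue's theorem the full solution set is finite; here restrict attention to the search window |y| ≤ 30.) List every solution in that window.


The equation is x³ - 7y³ = -2. For fixed y, x³ = 7·y³ − 2, so a solution requires the RHS to be a perfect cube.
Strategy: iterate y from -30 to 30, compute RHS = 7·y³ − 2, and check whether it is a (positive or negative) perfect cube.
Check small values of y:
  y = 0: RHS = -2 is not a perfect cube.
  y = 1: RHS = 5 is not a perfect cube.
  y = -1: RHS = -9 is not a perfect cube.
  y = 2: RHS = 54 is not a perfect cube.
  y = -2: RHS = -58 is not a perfect cube.
  y = 3: RHS = 187 is not a perfect cube.
  y = -3: RHS = -191 is not a perfect cube.
Continuing the search up to |y| = 30 finds no solutions either.
No (x, y) in the scanned range satisfies the equation.

No integer solutions with |y| ≤ 30.


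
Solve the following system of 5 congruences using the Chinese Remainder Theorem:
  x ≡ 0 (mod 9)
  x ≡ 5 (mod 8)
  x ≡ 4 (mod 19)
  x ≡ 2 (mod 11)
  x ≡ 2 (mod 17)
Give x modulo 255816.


Product of moduli M = 9 · 8 · 19 · 11 · 17 = 255816.
Merge one congruence at a time:
  Start: x ≡ 0 (mod 9).
  Combine with x ≡ 5 (mod 8); new modulus lcm = 72.
    Write x = 0 + 9·t and substitute into x ≡ 5 (mod 8): 9·t ≡ 5 − 0 = 5 (mod 8).
    Reduce coefficients mod 8: 1·t ≡ 5 (mod 8).
    So t ≡ 5 (mod 8).
    Then x = 0 + 9·5 = 45, valid modulo lcm(9, 8) = 72: x ≡ 45 (mod 72).
  Combine with x ≡ 4 (mod 19); new modulus lcm = 1368.
    Write x = 45 + 72·t and substitute into x ≡ 4 (mod 19): 72·t ≡ 4 − 45 = -41 (mod 19).
    Reduce coefficients mod 19: 15·t ≡ 16 (mod 19).
    The inverse of 15 mod 19 is 14 (since 15·14 = 210 = 11·19 + 1), so t ≡ 14·16 = 224 ≡ 15 (mod 19).
    Then x = 45 + 72·15 = 1125, valid modulo lcm(72, 19) = 1368: x ≡ 1125 (mod 1368).
  Combine with x ≡ 2 (mod 11); new modulus lcm = 15048.
    Write x = 1125 + 1368·t and substitute into x ≡ 2 (mod 11): 1368·t ≡ 2 − 1125 = -1123 (mod 11).
    Reduce coefficients mod 11: 4·t ≡ 10 (mod 11).
    The inverse of 4 mod 11 is 3 (since 4·3 = 12 = 1·11 + 1), so t ≡ 3·10 = 30 ≡ 8 (mod 11).
    Then x = 1125 + 1368·8 = 12069, valid modulo lcm(1368, 11) = 15048: x ≡ 12069 (mod 15048).
  Combine with x ≡ 2 (mod 17); new modulus lcm = 255816.
    Write x = 12069 + 15048·t and substitute into x ≡ 2 (mod 17): 15048·t ≡ 2 − 12069 = -12067 (mod 17).
    Reduce coefficients mod 17: 3·t ≡ 3 (mod 17).
    The inverse of 3 mod 17 is 6 (since 3·6 = 18 = 1·17 + 1), so t ≡ 6·3 = 18 ≡ 1 (mod 17).
    Then x = 12069 + 15048·1 = 27117, valid modulo lcm(15048, 17) = 255816: x ≡ 27117 (mod 255816).
Verify against each original: 27117 mod 9 = 0, 27117 mod 8 = 5, 27117 mod 19 = 4, 27117 mod 11 = 2, 27117 mod 17 = 2.

x ≡ 27117 (mod 255816).


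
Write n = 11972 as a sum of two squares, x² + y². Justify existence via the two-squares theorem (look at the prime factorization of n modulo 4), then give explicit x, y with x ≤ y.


Step 1: Factor n = 11972 = 2^2 · 41 · 73.
Step 2: Check the mod-4 condition on each prime factor: 2 = 2 (special); 41 ≡ 1 (mod 4), exponent 1; 73 ≡ 1 (mod 4), exponent 1.
All primes ≡ 3 (mod 4) appear to even exponent (or don't appear), so by the two-squares theorem n IS expressible as a sum of two squares.
Step 3: Build a representation. Group n = k² · m with k = 2 and m = 41 · 73 = 2993 (a product of primes ≡ 1 (mod 4)); a representation of m scales to one of n via (k·x)² + (k·y)² = k²(x² + y²). Each prime p ≡ 1 (mod 4) is itself a sum of two squares; find a² by testing p − a² for a perfect square:
  41: 41 − 1² = 40, 41 − 2² = 37, 41 − 3² = 32, 41 − 4² = 25 = 5² ⇒ 41 = 4² + 5².
  73: 73 − 1² = 72, 73 − 2² = 69, 73 − 3² = 64 = 8² ⇒ 73 = 3² + 8².
  Combine using the Brahmagupta–Fibonacci identity (a² + b²)(c² + d²) = (ac − bd)² + (ad + bc)² = (ac + bd)² + (ad − bc)²:
  41 · 73 = 2993: from (4² + 5²)(3² + 8²), take (4·3 − 5·8, 4·8 + 5·3) = (12 − 40, 32 + 15) = (-28, 47); dropping signs (only squares matter) gives (28, 47); check 28² + 47² = 784 + 2209 = 2993 ✓.
  Scale by k = 2: (2·28, 2·47) = (56, 94).
Step 4: Order so x ≤ y and verify: 56² + 94² = 3136 + 8836 = 11972 = n. ✓

n = 11972 = 56² + 94² (one valid representation with x ≤ y).


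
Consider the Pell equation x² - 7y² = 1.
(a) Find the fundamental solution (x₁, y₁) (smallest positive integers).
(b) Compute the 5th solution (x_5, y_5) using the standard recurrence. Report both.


Step 1: Find the fundamental solution (x₁, y₁) of x² - 7y² = 1.
  Expand √7 as a continued fraction. a₀ = ⌊√7⌋ = 2; iterate m_{k+1} = d_k·a_k − m_k, d_{k+1} = (7 − m_{k+1}²)/d_k, a_{k+1} = ⌊(a₀ + m_{k+1})/d_{k+1}⌋ (starting m₀ = 0, d₀ = 1), with convergents p_k = a_k·p_{k-1} + p_{k-2}, q_k = a_k·q_{k-1} + q_{k-2} (p₋₁ = 1, q₋₁ = 0):
  k = 0: a₀ = 2; p₀/q₀ = 2/1; p₀² − 7·q₀² = 4 − 7 = -3.
  k = 1: m = 2, d = 3, a = ⌊(2 + 2)/3⌋ = 1; p/q = (1·2 + 1)/(1·1 + 0) = 3/1; p² − 7·q² = 9 − 7 = 2.
  k = 2: m = 1, d = 2, a = ⌊(2 + 1)/2⌋ = 1; p/q = (1·3 + 2)/(1·1 + 1) = 5/2; p² − 7·q² = 25 − 28 = -3.
  k = 3: m = 1, d = 3, a = ⌊(2 + 1)/3⌋ = 1; p/q = (1·5 + 3)/(1·2 + 1) = 8/3; p² − 7·q² = 64 − 63 = 1.
  The first convergent with p² − 7·q² = 1 gives the fundamental solution (x₁, y₁) = (8, 3).
Step 2: Apply the recurrence (x_{n+1}, y_{n+1}) = (x₁x_n + 7y₁y_n, x₁y_n + y₁x_n) repeatedly.
  From (x_1, y_1) = (8, 3): x_2 = 8·8 + 7·3·3 = 127; y_2 = 8·3 + 3·8 = 48.
  From (x_2, y_2) = (127, 48): x_3 = 8·127 + 7·3·48 = 2024; y_3 = 8·48 + 3·127 = 765.
  From (x_3, y_3) = (2024, 765): x_4 = 8·2024 + 7·3·765 = 32257; y_4 = 8·765 + 3·2024 = 12192.
  From (x_4, y_4) = (32257, 12192): x_5 = 8·32257 + 7·3·12192 = 514088; y_5 = 8·12192 + 3·32257 = 194307.
Step 3: Verify x_5² - 7·y_5² = 264286471744 - 264286471743 = 1 (should be 1). ✓

(x_1, y_1) = (8, 3); (x_5, y_5) = (514088, 194307).


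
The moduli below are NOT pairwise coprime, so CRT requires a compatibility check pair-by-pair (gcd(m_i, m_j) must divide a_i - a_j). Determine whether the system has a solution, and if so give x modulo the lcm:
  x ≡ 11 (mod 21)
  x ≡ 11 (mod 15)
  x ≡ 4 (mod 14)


Moduli 21, 15, 14 are not pairwise coprime, so CRT works modulo lcm(m_i) when all pairwise compatibility conditions hold.
Pairwise compatibility: gcd(m_i, m_j) must divide a_i - a_j for every pair.
Merge one congruence at a time:
  Start: x ≡ 11 (mod 21).
  Combine with x ≡ 11 (mod 15): gcd(21, 15) = 3; 11 - 11 = 0, which IS divisible by 3, so compatible.
    Write x = 11 + 21·t and substitute into x ≡ 11 (mod 15): 21·t ≡ 11 − 11 = 0 (mod 15).
    Divide the congruence (and modulus) by g = 3: 7·t ≡ 0 (mod 5).
    Reduce coefficients mod 5: 2·t ≡ 0 (mod 5).
    The inverse of 2 mod 5 is 3 (since 2·3 = 6 = 1·5 + 1), so t ≡ 3·0 = 0 ≡ 0 (mod 5).
    Then x = 11 + 21·0 = 11, valid modulo lcm(21, 15) = 105: x ≡ 11 (mod 105).
  Combine with x ≡ 4 (mod 14): gcd(105, 14) = 7; 4 - 11 = -7, which IS divisible by 7, so compatible.
    Write x = 11 + 105·t and substitute into x ≡ 4 (mod 14): 105·t ≡ 4 − 11 = -7 (mod 14).
    Divide the congruence (and modulus) by g = 7: 15·t ≡ -1 (mod 2).
    Reduce coefficients mod 2: 1·t ≡ 1 (mod 2).
    So t ≡ 1 (mod 2).
    Then x = 11 + 105·1 = 116, valid modulo lcm(105, 14) = 210: x ≡ 116 (mod 210).
Verify: 116 mod 21 = 11, 116 mod 15 = 11, 116 mod 14 = 4.

x ≡ 116 (mod 210).


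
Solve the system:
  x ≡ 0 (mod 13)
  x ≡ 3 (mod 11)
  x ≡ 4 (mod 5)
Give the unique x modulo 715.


Moduli 13, 11, 5 are pairwise coprime; by CRT there is a unique solution modulo M = 13 · 11 · 5 = 715.
Solve pairwise, accumulating the modulus:
  Start with x ≡ 0 (mod 13).
  Combine with x ≡ 3 (mod 11): since gcd(13, 11) = 1, we get a unique residue mod 143.
    Write x = 0 + 13·t and substitute into x ≡ 3 (mod 11): 13·t ≡ 3 − 0 = 3 (mod 11).
    Reduce coefficients mod 11: 2·t ≡ 3 (mod 11).
    The inverse of 2 mod 11 is 6 (since 2·6 = 12 = 1·11 + 1), so t ≡ 6·3 = 18 ≡ 7 (mod 11).
    Then x = 0 + 13·7 = 91, valid modulo lcm(13, 11) = 143: x ≡ 91 (mod 143).
  Combine with x ≡ 4 (mod 5): since gcd(143, 5) = 1, we get a unique residue mod 715.
    Write x = 91 + 143·t and substitute into x ≡ 4 (mod 5): 143·t ≡ 4 − 91 = -87 (mod 5).
    Reduce coefficients mod 5: 3·t ≡ 3 (mod 5).
    The inverse of 3 mod 5 is 2 (since 3·2 = 6 = 1·5 + 1), so t ≡ 2·3 = 6 ≡ 1 (mod 5).
    Then x = 91 + 143·1 = 234, valid modulo lcm(143, 5) = 715: x ≡ 234 (mod 715).
Verify: 234 mod 13 = 0 ✓, 234 mod 11 = 3 ✓, 234 mod 5 = 4 ✓.

x ≡ 234 (mod 715).


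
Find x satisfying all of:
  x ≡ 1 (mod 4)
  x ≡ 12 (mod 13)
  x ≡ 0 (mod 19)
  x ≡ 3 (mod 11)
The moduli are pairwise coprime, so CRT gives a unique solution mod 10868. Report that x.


Product of moduli M = 4 · 13 · 19 · 11 = 10868.
Merge one congruence at a time:
  Start: x ≡ 1 (mod 4).
  Combine with x ≡ 12 (mod 13); new modulus lcm = 52.
    Write x = 1 + 4·t and substitute into x ≡ 12 (mod 13): 4·t ≡ 12 − 1 = 11 (mod 13).
    The inverse of 4 mod 13 is 10 (since 4·10 = 40 = 3·13 + 1), so t ≡ 10·11 = 110 ≡ 6 (mod 13).
    Then x = 1 + 4·6 = 25, valid modulo lcm(4, 13) = 52: x ≡ 25 (mod 52).
  Combine with x ≡ 0 (mod 19); new modulus lcm = 988.
    Write x = 25 + 52·t and substitute into x ≡ 0 (mod 19): 52·t ≡ 0 − 25 = -25 (mod 19).
    Reduce coefficients mod 19: 14·t ≡ 13 (mod 19).
    The inverse of 14 mod 19 is 15 (since 14·15 = 210 = 11·19 + 1), so t ≡ 15·13 = 195 ≡ 5 (mod 19).
    Then x = 25 + 52·5 = 285, valid modulo lcm(52, 19) = 988: x ≡ 285 (mod 988).
  Combine with x ≡ 3 (mod 11); new modulus lcm = 10868.
    Write x = 285 + 988·t and substitute into x ≡ 3 (mod 11): 988·t ≡ 3 − 285 = -282 (mod 11).
    Reduce coefficients mod 11: 9·t ≡ 4 (mod 11).
    The inverse of 9 mod 11 is 5 (since 9·5 = 45 = 4·11 + 1), so t ≡ 5·4 = 20 ≡ 9 (mod 11).
    Then x = 285 + 988·9 = 9177, valid modulo lcm(988, 11) = 10868: x ≡ 9177 (mod 10868).
Verify against each original: 9177 mod 4 = 1, 9177 mod 13 = 12, 9177 mod 19 = 0, 9177 mod 11 = 3.

x ≡ 9177 (mod 10868).


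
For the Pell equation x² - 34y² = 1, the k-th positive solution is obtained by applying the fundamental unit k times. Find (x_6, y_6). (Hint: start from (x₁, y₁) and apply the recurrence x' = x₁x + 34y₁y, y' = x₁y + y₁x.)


Step 1: Find the fundamental solution (x₁, y₁) of x² - 34y² = 1.
  Expand √34 as a continued fraction. a₀ = ⌊√34⌋ = 5; iterate m_{k+1} = d_k·a_k − m_k, d_{k+1} = (34 − m_{k+1}²)/d_k, a_{k+1} = ⌊(a₀ + m_{k+1})/d_{k+1}⌋ (starting m₀ = 0, d₀ = 1), with convergents p_k = a_k·p_{k-1} + p_{k-2}, q_k = a_k·q_{k-1} + q_{k-2} (p₋₁ = 1, q₋₁ = 0):
  k = 0: a₀ = 5; p₀/q₀ = 5/1; p₀² − 34·q₀² = 25 − 34 = -9.
  k = 1: m = 5, d = 9, a = ⌊(5 + 5)/9⌋ = 1; p/q = (1·5 + 1)/(1·1 + 0) = 6/1; p² − 34·q² = 36 − 34 = 2.
  k = 2: m = 4, d = 2, a = ⌊(5 + 4)/2⌋ = 4; p/q = (4·6 + 5)/(4·1 + 1) = 29/5; p² − 34·q² = 841 − 850 = -9.
  k = 3: m = 4, d = 9, a = ⌊(5 + 4)/9⌋ = 1; p/q = (1·29 + 6)/(1·5 + 1) = 35/6; p² − 34·q² = 1225 − 1224 = 1.
  The first convergent with p² − 34·q² = 1 gives the fundamental solution (x₁, y₁) = (35, 6).
Step 2: Apply the recurrence (x_{n+1}, y_{n+1}) = (x₁x_n + 34y₁y_n, x₁y_n + y₁x_n) repeatedly.
  From (x_1, y_1) = (35, 6): x_2 = 35·35 + 34·6·6 = 2449; y_2 = 35·6 + 6·35 = 420.
  From (x_2, y_2) = (2449, 420): x_3 = 35·2449 + 34·6·420 = 171395; y_3 = 35·420 + 6·2449 = 29394.
  From (x_3, y_3) = (171395, 29394): x_4 = 35·171395 + 34·6·29394 = 11995201; y_4 = 35·29394 + 6·171395 = 2057160.
  From (x_4, y_4) = (11995201, 2057160): x_5 = 35·11995201 + 34·6·2057160 = 839492675; y_5 = 35·2057160 + 6·11995201 = 143971806.
  From (x_5, y_5) = (839492675, 143971806): x_6 = 35·839492675 + 34·6·143971806 = 58752492049; y_6 = 35·143971806 + 6·839492675 = 10075969260.
Step 3: Verify x_6² - 34·y_6² = 3451855321967808218401 - 3451855321967808218400 = 1 (should be 1). ✓

(x_1, y_1) = (35, 6); (x_6, y_6) = (58752492049, 10075969260).


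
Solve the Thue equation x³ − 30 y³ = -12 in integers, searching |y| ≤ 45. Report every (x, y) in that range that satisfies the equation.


The equation is x³ - 30y³ = -12. For fixed y, x³ = 30·y³ − 12, so a solution requires the RHS to be a perfect cube.
Strategy: iterate y from -45 to 45, compute RHS = 30·y³ − 12, and check whether it is a (positive or negative) perfect cube.
Check small values of y:
  y = 0: RHS = -12 is not a perfect cube.
  y = 1: RHS = 18 is not a perfect cube.
  y = -1: RHS = -42 is not a perfect cube.
  y = 2: RHS = 228 is not a perfect cube.
  y = -2: RHS = -252 is not a perfect cube.
  y = 3: RHS = 798 is not a perfect cube.
  y = -3: RHS = -822 is not a perfect cube.
Continuing the search up to |y| = 45 finds no solutions either.
No (x, y) in the scanned range satisfies the equation.

No integer solutions with |y| ≤ 45.


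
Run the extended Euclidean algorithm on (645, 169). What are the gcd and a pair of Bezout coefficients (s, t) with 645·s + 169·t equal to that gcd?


Euclidean algorithm on (645, 169) — divide until remainder is 0:
  645 = 3 · 169 + 138
  169 = 1 · 138 + 31
  138 = 4 · 31 + 14
  31 = 2 · 14 + 3
  14 = 4 · 3 + 2
  3 = 1 · 2 + 1
  2 = 2 · 1 + 0
gcd(645, 169) = 1.
Track Bezout coefficients alongside the remainders: start with r₀ = 645 = a·1 + b·0 (s = 1, t = 0) and r₁ = 169 = a·0 + b·1 (s = 0, t = 1); each new remainder r_{k+1} = r_{k-1} − q_k·r_k inherits s_{k+1} = s_{k-1} − q_k·s_k, t_{k+1} = t_{k-1} − q_k·t_k, so r_k = a·s_k + b·t_k at every step:
  q = 3: r = 138, s = 1 − 3·0 = 1, t = 0 − 3·1 = -3  (check: 645·1 + 169·(-3) = 138)
  q = 1: r = 31, s = 0 − 1·1 = -1, t = 1 − 1·(-3) = 4  (check: 645·(-1) + 169·4 = 31)
  q = 4: r = 14, s = 1 − 4·(-1) = 5, t = -3 − 4·4 = -19  (check: 645·5 + 169·(-19) = 14)
  q = 2: r = 3, s = -1 − 2·5 = -11, t = 4 − 2·(-19) = 42  (check: 645·(-11) + 169·42 = 3)
  q = 4: r = 2, s = 5 − 4·(-11) = 49, t = -19 − 4·42 = -187  (check: 645·49 + 169·(-187) = 2)
  q = 1: r = 1, s = -11 − 1·49 = -60, t = 42 − 1·(-187) = 229  (check: 645·(-60) + 169·229 = 1)
The row with r = 1 (the gcd) gives the Bezout coefficients s = -60, t = 229.
Result: 645 · (-60) + 169 · (229) = 1.

gcd(645, 169) = 1; s = -60, t = 229 (check: 645·(-60) + 169·229 = 1).


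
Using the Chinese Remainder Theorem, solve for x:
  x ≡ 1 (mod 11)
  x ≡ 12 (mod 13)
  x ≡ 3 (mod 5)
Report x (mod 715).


Moduli 11, 13, 5 are pairwise coprime; by CRT there is a unique solution modulo M = 11 · 13 · 5 = 715.
Solve pairwise, accumulating the modulus:
  Start with x ≡ 1 (mod 11).
  Combine with x ≡ 12 (mod 13): since gcd(11, 13) = 1, we get a unique residue mod 143.
    Write x = 1 + 11·t and substitute into x ≡ 12 (mod 13): 11·t ≡ 12 − 1 = 11 (mod 13).
    The inverse of 11 mod 13 is 6 (since 11·6 = 66 = 5·13 + 1), so t ≡ 6·11 = 66 ≡ 1 (mod 13).
    Then x = 1 + 11·1 = 12, valid modulo lcm(11, 13) = 143: x ≡ 12 (mod 143).
  Combine with x ≡ 3 (mod 5): since gcd(143, 5) = 1, we get a unique residue mod 715.
    Write x = 12 + 143·t and substitute into x ≡ 3 (mod 5): 143·t ≡ 3 − 12 = -9 (mod 5).
    Reduce coefficients mod 5: 3·t ≡ 1 (mod 5).
    The inverse of 3 mod 5 is 2 (since 3·2 = 6 = 1·5 + 1), so t ≡ 2·1 = 2 ≡ 2 (mod 5).
    Then x = 12 + 143·2 = 298, valid modulo lcm(143, 5) = 715: x ≡ 298 (mod 715).
Verify: 298 mod 11 = 1 ✓, 298 mod 13 = 12 ✓, 298 mod 5 = 3 ✓.

x ≡ 298 (mod 715).
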